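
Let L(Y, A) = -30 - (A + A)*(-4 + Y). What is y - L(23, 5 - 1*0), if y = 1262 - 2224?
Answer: -742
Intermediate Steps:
L(Y, A) = -30 - 2*A*(-4 + Y)
y = -962
y - L(23, 5 - 1*0) = -962 - (-30 + 8*(5 - 1*0) - 2*(5 - 1*0)*23) = -962 - (-30 + 8*(5 + 0) - 2*(5 + 0)*23) = -962 - (-30 + 8*5 - 2*5*23) = -962 - (-30 + 40 - 230) = -962 - 1*(-220) = -962 + 220 = -742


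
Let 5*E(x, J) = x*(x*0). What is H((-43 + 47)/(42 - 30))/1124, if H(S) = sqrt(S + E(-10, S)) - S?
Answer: -1/3372 + sqrt(3)/3372 ≈ 0.00021710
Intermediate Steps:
E(x, J) = 0 (E(x, J) = (x*(x*0))/5 = (x*0)/5 = (1/5)*0 = 0)
H(S) = sqrt(S) - S (H(S) = sqrt(S + 0) - S = sqrt(S) - S)
H((-43 + 47)/(42 - 30))/1124 = (sqrt((-43 + 47)/(42 - 30)) - (-43 + 47)/(42 - 30))/1124 = (sqrt(4/12) - 4/12)*(1/1124) = (sqrt(4*(1/12)) - 4/12)*(1/1124) = (sqrt(1/3) - 1*1/3)*(1/1124) = (sqrt(3)/3 - 1/3)*(1/1124) = (-1/3 + sqrt(3)/3)*(1/1124) = -1/3372 + sqrt(3)/3372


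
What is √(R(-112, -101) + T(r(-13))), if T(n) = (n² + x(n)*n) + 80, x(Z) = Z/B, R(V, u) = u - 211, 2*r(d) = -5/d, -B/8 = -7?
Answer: I*√122936338/728 ≈ 15.23*I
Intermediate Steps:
B = 56 (B = -8*(-7) = 56)
r(d) = -5/(2*d) (r(d) = (-5/d)/2 = -5/(2*d))
R(V, u) = -211 + u
x(Z) = Z/56
T(n) = 80 + 57*n²/56 (T(n) = (n² + (n/56)*n) + 80 = (n² + n²/56) + 80 = 57*n²/56 + 80 = 80 + 57*n²/56)
√(R(-112, -101) + T(r(-13))) = √((-211 - 101) + (80 + 57*(-5/2/(-13))²/56)) = √(-312 + (80 + 57*(-5/2*(-1/13))²/56)) = √(-312 + (80 + 57*(5/26)²/56)) = √(-312 + (80 + (57/56)*(25/676))) = √(-312 + (80 + 1425/37856)) = √(-312 + 3029905/37856) = √(-8781167/37856) = I*√122936338/728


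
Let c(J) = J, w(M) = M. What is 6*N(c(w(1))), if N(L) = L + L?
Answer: 12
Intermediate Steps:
N(L) = 2*L
6*N(c(w(1))) = 6*(2*1) = 6*2 = 12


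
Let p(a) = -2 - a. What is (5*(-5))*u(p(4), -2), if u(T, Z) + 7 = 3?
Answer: 100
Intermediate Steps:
u(T, Z) = -4 (u(T, Z) = -7 + 3 = -4)
(5*(-5))*u(p(4), -2) = (5*(-5))*(-4) = -25*(-4) = 100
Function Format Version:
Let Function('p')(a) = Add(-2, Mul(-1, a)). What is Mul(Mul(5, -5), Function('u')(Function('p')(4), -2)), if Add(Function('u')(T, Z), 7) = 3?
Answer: 100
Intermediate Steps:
Function('u')(T, Z) = -4 (Function('u')(T, Z) = Add(-7, 3) = -4)
Mul(Mul(5, -5), Function('u')(Function('p')(4), -2)) = Mul(Mul(5, -5), -4) = Mul(-25, -4) = 100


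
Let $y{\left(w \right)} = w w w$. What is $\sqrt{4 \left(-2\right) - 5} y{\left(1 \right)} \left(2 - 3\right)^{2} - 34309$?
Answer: $-34309 + i \sqrt{13} \approx -34309.0 + 3.6056 i$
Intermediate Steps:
$y{\left(w \right)} = w^{3}$ ($y{\left(w \right)} = w^{2} w = w^{3}$)
$\sqrt{4 \left(-2\right) - 5} y{\left(1 \right)} \left(2 - 3\right)^{2} - 34309 = \sqrt{4 \left(-2\right) - 5} \cdot 1^{3} \left(2 - 3\right)^{2} - 34309 = \sqrt{-8 - 5} \cdot 1 \left(-1\right)^{2} - 34309 = \sqrt{-13} \cdot 1 \cdot 1 - 34309 = i \sqrt{13} \cdot 1 \cdot 1 - 34309 = i \sqrt{13} \cdot 1 - 34309 = i \sqrt{13} - 34309 = -34309 + i \sqrt{13}$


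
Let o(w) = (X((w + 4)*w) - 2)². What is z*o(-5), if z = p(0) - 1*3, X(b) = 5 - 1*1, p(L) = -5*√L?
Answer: -12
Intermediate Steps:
X(b) = 4 (X(b) = 5 - 1 = 4)
o(w) = 4 (o(w) = (4 - 2)² = 2² = 4)
z = -3 (z = -5*√0 - 1*3 = -5*0 - 3 = 0 - 3 = -3)
z*o(-5) = -3*4 = -12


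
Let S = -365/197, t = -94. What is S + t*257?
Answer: -4759491/197 ≈ -24160.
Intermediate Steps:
S = -365/197 (S = -365*1/197 = -365/197 ≈ -1.8528)
S + t*257 = -365/197 - 94*257 = -365/197 - 24158 = -4759491/197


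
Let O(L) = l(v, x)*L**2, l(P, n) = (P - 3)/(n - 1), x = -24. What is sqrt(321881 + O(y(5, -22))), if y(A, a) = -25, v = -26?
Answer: sqrt(322606) ≈ 567.98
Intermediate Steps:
l(P, n) = (-3 + P)/(-1 + n)
O(L) = 29*L**2/25 (O(L) = ((-3 - 26)/(-1 - 24))*L**2 = (-29/(-25))*L**2 = (-1/25*(-29))*L**2 = 29*L**2/25)
sqrt(321881 + O(y(5, -22))) = sqrt(321881 + (29/25)*(-25)**2) = sqrt(321881 + (29/25)*625) = sqrt(321881 + 725) = sqrt(322606)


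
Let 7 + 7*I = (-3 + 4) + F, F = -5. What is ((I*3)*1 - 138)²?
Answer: 998001/49 ≈ 20367.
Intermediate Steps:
I = -11/7 (I = -1 + ((-3 + 4) - 5)/7 = -1 + (1 - 5)/7 = -1 + (⅐)*(-4) = -1 - 4/7 = -11/7 ≈ -1.5714)
((I*3)*1 - 138)² = (-11/7*3*1 - 138)² = (-33/7*1 - 138)² = (-33/7 - 138)² = (-999/7)² = 998001/49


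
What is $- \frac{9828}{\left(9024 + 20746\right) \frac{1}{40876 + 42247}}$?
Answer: $- \frac{31420494}{1145} \approx -27441.0$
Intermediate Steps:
$- \frac{9828}{\left(9024 + 20746\right) \frac{1}{40876 + 42247}} = - \frac{9828}{29770 \cdot \frac{1}{83123}} = - \frac{9828}{\frac{29770}{83123}} = \left(-9828\right) \frac{83123}{29770} = - \frac{31420494}{1145}$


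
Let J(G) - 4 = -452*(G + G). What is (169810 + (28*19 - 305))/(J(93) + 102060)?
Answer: 170037/17992 ≈ 9.4507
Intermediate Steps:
J(G) = 4 - 904*G (J(G) = 4 - 452*(G + G) = 4 - 904*G)
(169810 + (28*19 - 305))/(J(93) + 102060) = (169810 + (28*19 - 305))/((4 - 904*93) + 102060) = (169810 + (532 - 305))/((4 - 84072) + 102060) = (169810 + 227)/(-84068 + 102060) = 170037/17992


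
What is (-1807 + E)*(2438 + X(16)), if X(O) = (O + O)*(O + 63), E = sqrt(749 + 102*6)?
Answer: -8973562 + 4966*sqrt(1361) ≈ -8.7904e+6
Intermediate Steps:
E = sqrt(1361) (E = sqrt(749 + 612) = sqrt(1361) ≈ 36.892)
X(O) = 2*O*(63 + O) (X(O) = (2*O)*(63 + O) = 2*O*(63 + O))
(-1807 + E)*(2438 + X(16)) = (-1807 + sqrt(1361))*(2438 + 2*16*(63 + 16)) = (-1807 + sqrt(1361))*(2438 + 2*16*79) = (-1807 + sqrt(1361))*(2438 + 2528) = (-1807 + sqrt(1361))*4966 = -8973562 + 4966*sqrt(1361)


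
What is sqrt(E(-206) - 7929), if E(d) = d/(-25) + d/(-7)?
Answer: I*sqrt(9666881)/35 ≈ 88.833*I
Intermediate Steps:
E(d) = -32*d/175 (E(d) = d*(-1/25) + d*(-1/7) = -d/25 - d/7 = -32*d/175)
sqrt(E(-206) - 7929) = sqrt(-32/175*(-206) - 7929) = sqrt(6592/175 - 7929) = sqrt(-1380983/175) = I*sqrt(9666881)/35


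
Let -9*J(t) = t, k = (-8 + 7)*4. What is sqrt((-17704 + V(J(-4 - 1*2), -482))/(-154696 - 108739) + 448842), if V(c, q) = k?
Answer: sqrt(86284602307630)/13865 ≈ 669.96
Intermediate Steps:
k = -4 (k = -1*4 = -4)
J(t) = -t/9
V(c, q) = -4
sqrt((-17704 + V(J(-4 - 1*2), -482))/(-154696 - 108739) + 448842) = sqrt((-17704 - 4)/(-154696 - 108739) + 448842) = sqrt(-17708/(-263435) + 448842) = sqrt(-17708*(-1/263435) + 448842) = sqrt(932/13865 + 448842) = sqrt(6223195262/13865) = sqrt(86284602307630)/13865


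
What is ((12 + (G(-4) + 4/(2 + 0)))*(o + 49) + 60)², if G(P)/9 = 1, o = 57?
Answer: 6240004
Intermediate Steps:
G(P) = 9 (G(P) = 9*1 = 9)
((12 + (G(-4) + 4/(2 + 0)))*(o + 49) + 60)² = ((12 + (9 + 4/(2 + 0)))*(57 + 49) + 60)² = ((12 + (9 + 4/2))*106 + 60)² = ((12 + (9 + (½)*4))*106 + 60)² = ((12 + (9 + 2))*106 + 60)² = ((12 + 11)*106 + 60)² = (23*106 + 60)² = (2438 + 60)² = 2498² = 6240004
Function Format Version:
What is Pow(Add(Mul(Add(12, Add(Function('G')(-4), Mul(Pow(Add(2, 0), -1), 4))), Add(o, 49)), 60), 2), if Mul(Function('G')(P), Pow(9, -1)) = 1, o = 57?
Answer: 6240004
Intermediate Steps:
Function('G')(P) = 9 (Function('G')(P) = Mul(9, 1) = 9)
Pow(Add(Mul(Add(12, Add(Function('G')(-4), Mul(Pow(Add(2, 0), -1), 4))), Add(o, 49)), 60), 2) = Pow(Add(Mul(Add(12, Add(9, Mul(Pow(Add(2, 0), -1), 4))), Add(57, 49)), 60), 2) = Pow(Add(Mul(Add(12, Add(9, Mul(Pow(2, -1), 4))), 106), 60), 2) = Pow(Add(Mul(Add(12, Add(9, Mul(Rational(1, 2), 4))), 106), 60), 2) = Pow(Add(Mul(Add(12, Add(9, 2)), 106), 60), 2) = Pow(Add(Mul(Add(12, 11), 106), 60), 2) = Pow(Add(Mul(23, 106), 60), 2) = Pow(Add(2438, 60), 2) = Pow(2498, 2) = 6240004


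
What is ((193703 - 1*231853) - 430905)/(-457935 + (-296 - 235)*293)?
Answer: 469055/613518 ≈ 0.76453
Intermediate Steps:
((193703 - 1*231853) - 430905)/(-457935 + (-296 - 235)*293) = ((193703 - 231853) - 430905)/(-457935 - 531*293) = (-38150 - 430905)/(-457935 - 155583) = -469055/(-613518) = -469055*(-1/613518) = 469055/613518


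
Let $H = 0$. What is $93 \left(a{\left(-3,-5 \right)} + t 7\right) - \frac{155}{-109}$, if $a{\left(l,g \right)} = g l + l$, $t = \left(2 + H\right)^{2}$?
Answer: $\frac{405635}{109} \approx 3721.4$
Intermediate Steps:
$t = 4$ ($t = \left(2 + 0\right)^{2} = 2^{2} = 4$)
$a{\left(l,g \right)} = l + g l$
$93 \left(a{\left(-3,-5 \right)} + t 7\right) - \frac{155}{-109} = 93 \left(- 3 \left(1 - 5\right) + 4 \cdot 7\right) - \frac{155}{-109} = 93 \left(\left(-3\right) \left(-4\right) + 28\right) - - \frac{155}{109} = 93 \left(12 + 28\right) + \frac{155}{109} = 93 \cdot 40 + \frac{155}{109} = 3720 + \frac{155}{109} = \frac{405635}{109}$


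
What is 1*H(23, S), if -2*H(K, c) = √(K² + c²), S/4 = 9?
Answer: -5*√73/2 ≈ -21.360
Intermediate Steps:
S = 36 (S = 4*9 = 36)
H(K, c) = -√(K² + c²)/2
1*H(23, S) = 1*(-√(23² + 36²)/2) = 1*(-√(529 + 1296)/2) = 1*(-5*√73/2) = -5*√73/2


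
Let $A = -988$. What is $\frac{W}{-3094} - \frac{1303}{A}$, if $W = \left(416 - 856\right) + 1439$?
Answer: $\frac{117095}{117572} \approx 0.99594$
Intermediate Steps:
$W = 999$ ($W = -440 + 1439 = 999$)
$\frac{W}{-3094} - \frac{1303}{A} = \frac{999}{-3094} - \frac{1303}{-988} = 999 \left(- \frac{1}{3094}\right) - - \frac{1303}{988} = - \frac{999}{3094} + \frac{1303}{988} = \frac{117095}{117572}$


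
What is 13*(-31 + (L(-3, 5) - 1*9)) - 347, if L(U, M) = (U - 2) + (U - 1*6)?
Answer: -1049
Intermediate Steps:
L(U, M) = -8 + 2*U (L(U, M) = (-2 + U) + (U - 6) = (-2 + U) + (-6 + U) = -8 + 2*U)
13*(-31 + (L(-3, 5) - 1*9)) - 347 = 13*(-31 + ((-8 + 2*(-3)) - 1*9)) - 347 = 13*(-31 + ((-8 - 6) - 9)) - 347 = 13*(-31 + (-14 - 9)) - 347 = 13*(-31 - 23) - 347 = 13*(-54) - 347 = -702 - 347 = -1049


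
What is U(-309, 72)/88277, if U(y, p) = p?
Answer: 72/88277 ≈ 0.00081561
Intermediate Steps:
U(-309, 72)/88277 = 72/88277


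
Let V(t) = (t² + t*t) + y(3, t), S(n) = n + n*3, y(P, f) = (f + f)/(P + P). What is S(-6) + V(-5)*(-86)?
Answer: -12542/3 ≈ -4180.7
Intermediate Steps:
y(P, f) = f/P (y(P, f) = (2*f)/((2*P)) = (2*f)*(1/(2*P)) = f/P)
S(n) = 4*n (S(n) = n + 3*n = 4*n)
V(t) = 2*t² + t/3 (V(t) = (t² + t*t) + t/3 = (t² + t²) + t*(⅓) = 2*t² + t/3)
S(-6) + V(-5)*(-86) = 4*(-6) + ((⅓)*(-5)*(1 + 6*(-5)))*(-86) = -24 + ((⅓)*(-5)*(1 - 30))*(-86) = -24 + ((⅓)*(-5)*(-29))*(-86) = -24 + (145/3)*(-86) = -24 - 12470/3 = -12542/3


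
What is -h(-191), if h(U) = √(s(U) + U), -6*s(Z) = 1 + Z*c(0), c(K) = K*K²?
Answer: -I*√6882/6 ≈ -13.826*I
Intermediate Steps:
c(K) = K³
s(Z) = -⅙ (s(Z) = -(1 + Z*0³)/6 = -(1 + Z*0)/6 = -(1 + 0)/6 = -⅙*1 = -⅙)
h(U) = √(-⅙ + U)
-h(-191) = -√(-6 + 36*(-191))/6 = -√(-6 - 6876)/6 = -√(-6882)/6 = -I*√6882/6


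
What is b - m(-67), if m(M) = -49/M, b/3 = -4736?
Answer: -951985/67 ≈ -14209.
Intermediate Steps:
b = -14208 (b = 3*(-4736) = -14208)
b - m(-67) = -14208 - (-49)/(-67) = -14208 - (-49)*(-1)/67 = -14208 - 1*49/67 = -14208 - 49/67 = -951985/67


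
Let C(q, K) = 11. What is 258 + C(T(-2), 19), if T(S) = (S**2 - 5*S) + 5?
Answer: 269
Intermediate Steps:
T(S) = 5 + S**2 - 5*S
258 + C(T(-2), 19) = 258 + 11 = 269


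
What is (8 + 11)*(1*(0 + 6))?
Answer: 114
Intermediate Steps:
(8 + 11)*(1*(0 + 6)) = 19*(1*6) = 19*6 = 114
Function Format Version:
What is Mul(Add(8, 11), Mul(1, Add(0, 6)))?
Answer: 114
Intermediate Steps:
Mul(Add(8, 11), Mul(1, Add(0, 6))) = Mul(19, Mul(1, 6)) = Mul(19, 6) = 114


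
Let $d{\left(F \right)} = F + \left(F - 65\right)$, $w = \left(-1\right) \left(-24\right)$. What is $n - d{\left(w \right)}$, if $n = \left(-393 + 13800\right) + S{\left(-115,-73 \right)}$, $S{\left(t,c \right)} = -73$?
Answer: $13351$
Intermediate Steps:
$w = 24$
$n = 13334$ ($n = \left(-393 + 13800\right) - 73 = 13407 - 73 = 13334$)
$d{\left(F \right)} = -65 + 2 F$ ($d{\left(F \right)} = F + \left(F - 65\right) = F + \left(-65 + F\right) = -65 + 2 F$)
$n - d{\left(w \right)} = 13334 - \left(-65 + 2 \cdot 24\right) = 13334 - \left(-65 + 48\right) = 13334 - -17 = 13334 + 17 = 13351$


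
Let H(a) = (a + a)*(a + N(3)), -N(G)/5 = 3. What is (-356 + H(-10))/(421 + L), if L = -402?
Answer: 144/19 ≈ 7.5789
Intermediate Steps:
N(G) = -15 (N(G) = -5*3 = -15)
H(a) = 2*a*(-15 + a) (H(a) = (a + a)*(a - 15) = (2*a)*(-15 + a) = 2*a*(-15 + a))
(-356 + H(-10))/(421 + L) = (-356 + 2*(-10)*(-15 - 10))/(421 - 402) = (-356 + 2*(-10)*(-25))/19 = (-356 + 500)*(1/19) = 144*(1/19) = 144/19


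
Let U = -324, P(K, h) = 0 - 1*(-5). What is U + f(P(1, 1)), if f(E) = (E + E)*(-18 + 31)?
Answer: -194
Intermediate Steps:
P(K, h) = 5 (P(K, h) = 0 + 5 = 5)
f(E) = 26*E (f(E) = (2*E)*13 = 26*E)
U + f(P(1, 1)) = -324 + 26*5 = -324 + 130 = -194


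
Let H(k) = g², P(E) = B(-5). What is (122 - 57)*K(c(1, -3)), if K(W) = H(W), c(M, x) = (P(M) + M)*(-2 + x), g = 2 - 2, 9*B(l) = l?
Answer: 0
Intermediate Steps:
B(l) = l/9
P(E) = -5/9 (P(E) = (⅑)*(-5) = -5/9)
g = 0
H(k) = 0 (H(k) = 0² = 0)
c(M, x) = (-2 + x)*(-5/9 + M) (c(M, x) = (-5/9 + M)*(-2 + x) = (-2 + x)*(-5/9 + M))
K(W) = 0
(122 - 57)*K(c(1, -3)) = (122 - 57)*0 = 65*0 = 0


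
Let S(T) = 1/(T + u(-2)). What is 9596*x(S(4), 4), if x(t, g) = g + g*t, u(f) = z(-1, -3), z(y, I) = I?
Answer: 76768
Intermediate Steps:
u(f) = -3
S(T) = 1/(-3 + T) (S(T) = 1/(T - 3) = 1/(-3 + T))
9596*x(S(4), 4) = 9596*(4*(1 + 1/(-3 + 4))) = 9596*(4*(1 + 1/1)) = 9596*(4*(1 + 1)) = 9596*(4*2) = 9596*8 = 76768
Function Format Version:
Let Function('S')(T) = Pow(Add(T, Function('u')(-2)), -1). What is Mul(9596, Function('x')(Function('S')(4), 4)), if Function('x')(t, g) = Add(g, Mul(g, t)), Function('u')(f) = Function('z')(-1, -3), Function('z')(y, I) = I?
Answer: 76768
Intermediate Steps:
Function('u')(f) = -3
Function('S')(T) = Pow(Add(-3, T), -1) (Function('S')(T) = Pow(Add(T, -3), -1) = Pow(Add(-3, T), -1))
Mul(9596, Function('x')(Function('S')(4), 4)) = Mul(9596, Mul(4, Add(1, Pow(Add(-3, 4), -1)))) = Mul(9596, Mul(4, Add(1, Pow(1, -1)))) = Mul(9596, Mul(4, Add(1, 1))) = Mul(9596, Mul(4, 2)) = Mul(9596, 8) = 76768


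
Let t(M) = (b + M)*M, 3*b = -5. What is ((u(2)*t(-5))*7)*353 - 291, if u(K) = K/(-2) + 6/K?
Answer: 493327/3 ≈ 1.6444e+5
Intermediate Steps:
u(K) = 6/K - K/2 (u(K) = K*(-1/2) + 6/K = -K/2 + 6/K = 6/K - K/2)
b = -5/3 (b = (1/3)*(-5) = -5/3 ≈ -1.6667)
t(M) = M*(-5/3 + M) (t(M) = (-5/3 + M)*M = M*(-5/3 + M))
((u(2)*t(-5))*7)*353 - 291 = (((6/2 - 1/2*2)*((1/3)*(-5)*(-5 + 3*(-5))))*7)*353 - 291 = (((6*(1/2) - 1)*((1/3)*(-5)*(-5 - 15)))*7)*353 - 291 = (((3 - 1)*((1/3)*(-5)*(-20)))*7)*353 - 291 = ((2*(100/3))*7)*353 - 291 = ((200/3)*7)*353 - 291 = (1400/3)*353 - 291 = 494200/3 - 291 = 493327/3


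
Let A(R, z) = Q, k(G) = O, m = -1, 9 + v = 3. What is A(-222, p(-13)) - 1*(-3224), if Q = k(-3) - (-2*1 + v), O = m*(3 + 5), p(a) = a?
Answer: 3224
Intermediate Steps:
v = -6 (v = -9 + 3 = -6)
O = -8 (O = -(3 + 5) = -1*8 = -8)
k(G) = -8
Q = 0 (Q = -8 - (-2*1 - 6) = -8 - (-2 - 6) = -8 - 1*(-8) = -8 + 8 = 0)
A(R, z) = 0
A(-222, p(-13)) - 1*(-3224) = 0 - 1*(-3224) = 0 + 3224 = 3224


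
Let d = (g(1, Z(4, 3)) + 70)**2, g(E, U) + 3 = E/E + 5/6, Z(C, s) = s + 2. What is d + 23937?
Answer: 1032301/36 ≈ 28675.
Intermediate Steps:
Z(C, s) = 2 + s
g(E, U) = -7/6 (g(E, U) = -3 + (E/E + 5/6) = -3 + (1 + 5*(1/6)) = -3 + (1 + 5/6) = -3 + 11/6 = -7/6)
d = 170569/36 (d = (-7/6 + 70)**2 = (413/6)**2 = 170569/36 ≈ 4738.0)
d + 23937 = 170569/36 + 23937 = 1032301/36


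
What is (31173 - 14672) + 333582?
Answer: 350083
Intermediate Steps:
(31173 - 14672) + 333582 = 16501 + 333582 = 350083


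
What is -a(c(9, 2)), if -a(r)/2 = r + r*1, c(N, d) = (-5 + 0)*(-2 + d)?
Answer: 0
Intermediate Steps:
c(N, d) = 10 - 5*d (c(N, d) = -5*(-2 + d) = 10 - 5*d)
a(r) = -4*r (a(r) = -2*(r + r*1) = -2*(r + r) = -4*r)
-a(c(9, 2)) = -(-4)*(10 - 5*2) = -(-4)*(10 - 10) = -(-4)*0 = -1*0 = 0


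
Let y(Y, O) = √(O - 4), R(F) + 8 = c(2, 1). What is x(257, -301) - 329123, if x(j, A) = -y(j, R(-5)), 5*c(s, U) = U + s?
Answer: -329123 - I*√285/5 ≈ -3.2912e+5 - 3.3764*I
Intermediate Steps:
c(s, U) = U/5 + s/5 (c(s, U) = (U + s)/5 = U/5 + s/5)
R(F) = -37/5 (R(F) = -8 + ((⅕)*1 + (⅕)*2) = -8 + (⅕ + ⅖) = -8 + ⅗ = -37/5)
y(Y, O) = √(-4 + O)
x(j, A) = -I*√285/5 (x(j, A) = -√(-4 - 37/5) = -√(-57/5) = -I*√285/5)
x(257, -301) - 329123 = -I*√285/5 - 329123 = -329123 - I*√285/5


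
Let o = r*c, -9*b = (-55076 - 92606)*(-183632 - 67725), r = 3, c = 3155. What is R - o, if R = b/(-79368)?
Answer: 15179970697/357156 ≈ 42502.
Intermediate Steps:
b = -37120904474/9 (b = -(-55076 - 92606)*(-183632 - 67725)/9 = -(-147682)*(-251357)/9 = -⅑*37120904474 = -37120904474/9 ≈ -4.1245e+9)
R = 18560452237/357156 (R = -37120904474/9/(-79368) = -37120904474/9*(-1/79368) = 18560452237/357156 ≈ 51967.)
o = 9465 (o = 3*3155 = 9465)
R - o = 18560452237/357156 - 1*9465 = 18560452237/357156 - 9465 = 15179970697/357156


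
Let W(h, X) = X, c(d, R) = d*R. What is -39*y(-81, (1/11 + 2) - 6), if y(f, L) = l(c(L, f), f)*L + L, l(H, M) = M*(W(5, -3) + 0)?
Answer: 409188/11 ≈ 37199.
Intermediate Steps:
c(d, R) = R*d
l(H, M) = -3*M (l(H, M) = M*(-3 + 0) = M*(-3) = -3*M)
y(f, L) = L - 3*L*f (y(f, L) = (-3*f)*L + L = -3*L*f + L = L - 3*L*f)
-39*y(-81, (1/11 + 2) - 6) = -39*((1/11 + 2) - 6)*(1 - 3*(-81)) = -39*((1/11 + 2) - 6)*(1 + 243) = -39*(23/11 - 6)*244 = -(-1677)*244/11 = -39*(-10492/11) = 409188/11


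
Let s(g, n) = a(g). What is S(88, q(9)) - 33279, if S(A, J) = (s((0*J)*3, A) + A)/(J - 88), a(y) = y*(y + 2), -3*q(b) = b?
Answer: -3028477/91 ≈ -33280.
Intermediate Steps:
q(b) = -b/3
a(y) = y*(2 + y)
s(g, n) = g*(2 + g)
S(A, J) = A/(-88 + J) (S(A, J) = (((0*J)*3)*(2 + (0*J)*3) + A)/(J - 88) = ((0*3)*(2 + 0*3) + A)/(-88 + J) = (0*(2 + 0) + A)/(-88 + J) = (0*2 + A)/(-88 + J) = (0 + A)/(-88 + J) = A/(-88 + J))
S(88, q(9)) - 33279 = 88/(-88 - ⅓*9) - 33279 = 88/(-88 - 3) - 33279 = 88/(-91) - 33279 = 88*(-1/91) - 33279 = -88/91 - 33279 = -3028477/91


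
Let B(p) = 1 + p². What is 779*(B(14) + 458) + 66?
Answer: 510311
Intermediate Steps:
779*(B(14) + 458) + 66 = 779*((1 + 14²) + 458) + 66 = 779*((1 + 196) + 458) + 66 = 779*(197 + 458) + 66 = 779*655 + 66 = 510245 + 66 = 510311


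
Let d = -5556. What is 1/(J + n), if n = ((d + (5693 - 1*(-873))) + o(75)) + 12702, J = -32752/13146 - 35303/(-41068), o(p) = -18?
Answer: 269939964/3696117384067 ≈ 7.3033e-5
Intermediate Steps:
J = -440482949/269939964 (J = -32752*1/13146 - 35303*(-1/41068) = -16376/6573 + 35303/41068 = -440482949/269939964 ≈ -1.6318)
n = 13694 (n = ((-5556 + (5693 - 1*(-873))) - 18) + 12702 = ((-5556 + (5693 + 873)) - 18) + 12702 = ((-5556 + 6566) - 18) + 12702 = (1010 - 18) + 12702 = 992 + 12702 = 13694)
1/(J + n) = 1/(-440482949/269939964 + 13694) = 1/(3696117384067/269939964) = 269939964/3696117384067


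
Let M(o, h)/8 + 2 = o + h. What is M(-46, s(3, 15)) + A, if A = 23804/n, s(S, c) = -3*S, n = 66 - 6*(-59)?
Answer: -41929/105 ≈ -399.32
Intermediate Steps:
n = 420 (n = 66 + 354 = 420)
A = 5951/105 (A = 23804/420 = 23804*(1/420) = 5951/105 ≈ 56.676)
M(o, h) = -16 + 8*h + 8*o (M(o, h) = -16 + 8*(o + h) = -16 + 8*(h + o) = -16 + (8*h + 8*o) = -16 + 8*h + 8*o)
M(-46, s(3, 15)) + A = (-16 + 8*(-3*3) + 8*(-46)) + 5951/105 = (-16 + 8*(-9) - 368) + 5951/105 = (-16 - 72 - 368) + 5951/105 = -456 + 5951/105 = -41929/105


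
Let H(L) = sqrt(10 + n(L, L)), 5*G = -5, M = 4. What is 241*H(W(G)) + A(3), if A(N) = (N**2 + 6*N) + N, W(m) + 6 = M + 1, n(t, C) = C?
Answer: 753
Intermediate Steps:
G = -1 (G = (1/5)*(-5) = -1)
W(m) = -1 (W(m) = -6 + (4 + 1) = -6 + 5 = -1)
H(L) = sqrt(10 + L)
A(N) = N**2 + 7*N
241*H(W(G)) + A(3) = 241*sqrt(10 - 1) + 3*(7 + 3) = 241*sqrt(9) + 3*10 = 241*3 + 30 = 723 + 30 = 753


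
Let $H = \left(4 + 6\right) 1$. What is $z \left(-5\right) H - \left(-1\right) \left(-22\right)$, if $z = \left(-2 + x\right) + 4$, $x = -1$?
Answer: $-72$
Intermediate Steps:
$H = 10$ ($H = 10 \cdot 1 = 10$)
$z = 1$ ($z = \left(-2 - 1\right) + 4 = -3 + 4 = 1$)
$z \left(-5\right) H - \left(-1\right) \left(-22\right) = 1 \left(-5\right) 10 - \left(-1\right) \left(-22\right) = \left(-5\right) 10 - 22 = -50 - 22 = -72$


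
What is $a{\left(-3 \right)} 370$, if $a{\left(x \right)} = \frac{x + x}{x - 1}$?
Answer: $555$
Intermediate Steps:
$a{\left(x \right)} = \frac{2 x}{-1 + x}$
$a{\left(-3 \right)} 370 = 2 \left(-3\right) \frac{1}{-1 - 3} \cdot 370 = 2 \left(-3\right) \frac{1}{-4} \cdot 370 = 2 \left(-3\right) \left(- \frac{1}{4}\right) 370 = \frac{3}{2} \cdot 370 = 555$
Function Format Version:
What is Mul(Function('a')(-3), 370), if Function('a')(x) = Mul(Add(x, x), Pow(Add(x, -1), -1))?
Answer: 555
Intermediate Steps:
Function('a')(x) = Mul(2, x, Pow(Add(-1, x), -1)) (Function('a')(x) = Mul(Mul(2, x), Pow(Add(-1, x), -1)) = Mul(2, x, Pow(Add(-1, x), -1)))
Mul(Function('a')(-3), 370) = Mul(Mul(2, -3, Pow(Add(-1, -3), -1)), 370) = Mul(Mul(2, -3, Pow(-4, -1)), 370) = Mul(Mul(2, -3, Rational(-1, 4)), 370) = Mul(Rational(3, 2), 370) = 555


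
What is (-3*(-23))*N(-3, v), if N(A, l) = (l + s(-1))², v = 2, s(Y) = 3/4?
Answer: 8349/16 ≈ 521.81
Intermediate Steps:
s(Y) = ¾ (s(Y) = 3*(¼) = ¾)
N(A, l) = (¾ + l)² (N(A, l) = (l + ¾)² = (¾ + l)²)
(-3*(-23))*N(-3, v) = (-3*(-23))*((3 + 4*2)²/16) = 69*((3 + 8)²/16) = 69*((1/16)*11²) = 69*((1/16)*121) = 69*(121/16) = 8349/16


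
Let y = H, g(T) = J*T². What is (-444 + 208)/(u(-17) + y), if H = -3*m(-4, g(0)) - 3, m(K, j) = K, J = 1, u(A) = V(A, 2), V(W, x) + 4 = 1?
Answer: -118/3 ≈ -39.333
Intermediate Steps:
V(W, x) = -3 (V(W, x) = -4 + 1 = -3)
u(A) = -3
g(T) = T² (g(T) = 1*T² = T²)
H = 9 (H = -3*(-4) - 3 = 12 - 3 = 9)
y = 9
(-444 + 208)/(u(-17) + y) = (-444 + 208)/(-3 + 9) = -236/6 = -236*⅙ = -118/3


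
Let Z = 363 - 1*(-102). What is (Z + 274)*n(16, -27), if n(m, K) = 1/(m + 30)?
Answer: 739/46 ≈ 16.065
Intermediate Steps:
n(m, K) = 1/(30 + m)
Z = 465 (Z = 363 + 102 = 465)
(Z + 274)*n(16, -27) = (465 + 274)/(30 + 16) = 739/46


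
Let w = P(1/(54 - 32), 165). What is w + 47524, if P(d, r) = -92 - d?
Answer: 1043503/22 ≈ 47432.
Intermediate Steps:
w = -2025/22 (w = -92 - 1/(54 - 32) = -92 - 1/22 = -2025/22 ≈ -92.045)
w + 47524 = -2025/22 + 47524 = 1043503/22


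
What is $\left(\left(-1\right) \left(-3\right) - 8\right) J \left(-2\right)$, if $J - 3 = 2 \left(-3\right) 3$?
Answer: $-150$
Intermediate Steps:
$J = -15$ ($J = 3 + 2 \left(-3\right) 3 = 3 - 18 = -15$)
$\left(\left(-1\right) \left(-3\right) - 8\right) J \left(-2\right) = \left(\left(-1\right) \left(-3\right) - 8\right) \left(-15\right) \left(-2\right) = \left(3 - 8\right) \left(-15\right) \left(-2\right) = \left(-5\right) \left(-15\right) \left(-2\right) = 75 \left(-2\right) = -150$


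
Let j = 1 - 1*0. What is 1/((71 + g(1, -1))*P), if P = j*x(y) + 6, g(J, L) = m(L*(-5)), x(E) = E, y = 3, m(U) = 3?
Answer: 1/666 ≈ 0.0015015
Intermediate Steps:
g(J, L) = 3
j = 1 (j = 1 + 0 = 1)
P = 9 (P = 1*3 + 6 = 3 + 6 = 9)
1/((71 + g(1, -1))*P) = 1/((71 + 3)*9) = 1/(74*9) = 1/666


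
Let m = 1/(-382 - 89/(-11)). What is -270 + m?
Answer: -1110521/4113 ≈ -270.00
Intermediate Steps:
m = -11/4113 (m = 1/(-382 - 89*(-1/11)) = 1/(-382 + 89/11) = 1/(-4113/11) = -11/4113 ≈ -0.0026744)
-270 + m = -270 - 11/4113 = -1110521/4113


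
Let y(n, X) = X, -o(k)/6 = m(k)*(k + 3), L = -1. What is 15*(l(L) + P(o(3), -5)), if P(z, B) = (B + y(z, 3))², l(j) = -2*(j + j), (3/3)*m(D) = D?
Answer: 120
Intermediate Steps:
m(D) = D
o(k) = -6*k*(3 + k) (o(k) = -6*k*(k + 3) = -6*k*(3 + k))
l(j) = -4*j
P(z, B) = (3 + B)² (P(z, B) = (B + 3)² = (3 + B)²)
15*(l(L) + P(o(3), -5)) = 15*(-4*(-1) + (3 - 5)²) = 15*(4 + (-2)²) = 15*(4 + 4) = 15*8 = 120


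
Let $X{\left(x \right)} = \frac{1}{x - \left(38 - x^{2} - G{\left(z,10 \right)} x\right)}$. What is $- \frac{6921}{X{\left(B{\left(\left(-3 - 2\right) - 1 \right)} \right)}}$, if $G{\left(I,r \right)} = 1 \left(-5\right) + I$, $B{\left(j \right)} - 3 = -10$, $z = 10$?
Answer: $214551$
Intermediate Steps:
$B{\left(j \right)} = -7$ ($B{\left(j \right)} = 3 - 10 = -7$)
$G{\left(I,r \right)} = -5 + I$
$X{\left(x \right)} = \frac{1}{-38 + x^{2} + 6 x}$ ($X{\left(x \right)} = \frac{1}{x - \left(38 - x^{2} - \left(-5 + 10\right) x\right)} = \frac{1}{x - \left(38 - x^{2} - 5 x\right)} = \frac{1}{x + \left(-38 + x^{2} + 5 x\right)} = \frac{1}{-38 + x^{2} + 6 x}$)
$- \frac{6921}{X{\left(B{\left(\left(-3 - 2\right) - 1 \right)} \right)}} = - \frac{6921}{\frac{1}{-38 + \left(-7\right)^{2} + 6 \left(-7\right)}} = - \frac{6921}{\frac{1}{-38 + 49 - 42}} = - \frac{6921}{\frac{1}{-31}} = - \frac{6921}{- \frac{1}{31}} = \left(-6921\right) \left(-31\right) = 214551$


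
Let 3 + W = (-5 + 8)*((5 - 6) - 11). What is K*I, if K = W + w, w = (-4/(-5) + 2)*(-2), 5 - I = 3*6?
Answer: 2899/5 ≈ 579.80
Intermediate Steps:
I = -13 (I = 5 - 3*6 = 5 - 1*18 = 5 - 18 = -13)
W = -39 (W = -3 + (-5 + 8)*((5 - 6) - 11) = -3 + 3*(-1 - 11) = -3 + 3*(-12) = -3 - 36 = -39)
w = -28/5 (w = (-4*(-⅕) + 2)*(-2) = (⅘ + 2)*(-2) = (14/5)*(-2) = -28/5 ≈ -5.6000)
K = -223/5 (K = -39 - 28/5 = -223/5 ≈ -44.600)
K*I = -223/5*(-13) = 2899/5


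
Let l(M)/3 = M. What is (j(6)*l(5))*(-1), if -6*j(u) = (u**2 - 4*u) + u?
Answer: 45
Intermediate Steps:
j(u) = u/2 - u**2/6 (j(u) = -((u**2 - 4*u) + u)/6 = -(u**2 - 3*u)/6 = u/2 - u**2/6)
l(M) = 3*M
(j(6)*l(5))*(-1) = (((1/6)*6*(3 - 1*6))*(3*5))*(-1) = (((1/6)*6*(3 - 6))*15)*(-1) = (((1/6)*6*(-3))*15)*(-1) = -3*15*(-1) = -45*(-1) = 45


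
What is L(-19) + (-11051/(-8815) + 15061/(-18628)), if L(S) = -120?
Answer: -456548909/3818740 ≈ -119.55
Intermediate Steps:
L(-19) + (-11051/(-8815) + 15061/(-18628)) = -120 + (-11051/(-8815) + 15061/(-18628)) = -120 + (-11051*(-1/8815) + 15061*(-1/18628)) = -120 + (257/205 - 15061/18628) = -120 + 1699891/3818740 = -456548909/3818740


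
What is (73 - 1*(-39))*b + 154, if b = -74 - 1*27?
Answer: -11158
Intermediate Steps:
b = -101 (b = -74 - 27 = -101)
(73 - 1*(-39))*b + 154 = (73 - 1*(-39))*(-101) + 154 = (73 + 39)*(-101) + 154 = 112*(-101) + 154 = -11312 + 154 = -11158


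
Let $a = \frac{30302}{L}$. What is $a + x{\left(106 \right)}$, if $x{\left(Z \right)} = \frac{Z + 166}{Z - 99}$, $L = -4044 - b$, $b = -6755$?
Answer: $\frac{949506}{18977} \approx 50.035$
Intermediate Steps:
$L = 2711$ ($L = -4044 - -6755 = -4044 + 6755 = 2711$)
$a = \frac{30302}{2711} \approx 11.177$
$x{\left(Z \right)} = \frac{166 + Z}{-99 + Z}$
$a + x{\left(106 \right)} = \frac{30302}{2711} + \frac{166 + 106}{-99 + 106} = \frac{30302}{2711} + \frac{1}{7} \cdot 272 = \frac{30302}{2711} + \frac{272}{7} = \frac{949506}{18977}$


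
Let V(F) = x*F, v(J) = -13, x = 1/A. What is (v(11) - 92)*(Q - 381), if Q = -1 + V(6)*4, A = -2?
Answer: 41370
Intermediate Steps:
x = -1/2 (x = 1/(-2) = -1/2 ≈ -0.50000)
V(F) = -F/2
Q = -13 (Q = -1 - 1/2*6*4 = -1 - 3*4 = -1 - 12 = -13)
(v(11) - 92)*(Q - 381) = (-13 - 92)*(-13 - 381) = -105*(-394) = 41370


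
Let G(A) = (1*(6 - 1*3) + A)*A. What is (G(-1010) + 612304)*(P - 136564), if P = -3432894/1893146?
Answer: -210628381224696506/946573 ≈ -2.2252e+11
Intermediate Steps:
G(A) = A*(3 + A) (G(A) = (1*(6 - 3) + A)*A = (1*3 + A)*A = (3 + A)*A = A*(3 + A))
P = -1716447/946573 (P = -3432894*1/1893146 = -1716447/946573 ≈ -1.8133)
(G(-1010) + 612304)*(P - 136564) = (-1010*(3 - 1010) + 612304)*(-1716447/946573 - 136564) = (-1010*(-1007) + 612304)*(-129269511619/946573) = (1017070 + 612304)*(-129269511619/946573) = 1629374*(-129269511619/946573) = -210628381224696506/946573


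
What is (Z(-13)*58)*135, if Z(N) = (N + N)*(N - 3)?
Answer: 3257280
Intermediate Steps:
Z(N) = 2*N*(-3 + N) (Z(N) = (2*N)*(-3 + N) = 2*N*(-3 + N))
(Z(-13)*58)*135 = ((2*(-13)*(-3 - 13))*58)*135 = ((2*(-13)*(-16))*58)*135 = (416*58)*135 = 24128*135 = 3257280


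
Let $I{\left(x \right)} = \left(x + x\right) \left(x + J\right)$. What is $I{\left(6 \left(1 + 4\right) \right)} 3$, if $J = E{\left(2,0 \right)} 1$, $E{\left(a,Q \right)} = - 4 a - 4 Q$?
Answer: $3960$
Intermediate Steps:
$E{\left(a,Q \right)} = - 4 Q - 4 a$
$J = -8$ ($J = \left(\left(-4\right) 0 - 8\right) 1 = \left(0 - 8\right) 1 = \left(-8\right) 1 = -8$)
$I{\left(x \right)} = 2 x \left(-8 + x\right)$ ($I{\left(x \right)} = \left(x + x\right) \left(x - 8\right) = 2 x \left(-8 + x\right)$)
$I{\left(6 \left(1 + 4\right) \right)} 3 = 2 \cdot 6 \left(1 + 4\right) \left(-8 + 6 \left(1 + 4\right)\right) 3 = 2 \cdot 6 \cdot 5 \left(-8 + 6 \cdot 5\right) 3 = 2 \cdot 30 \left(-8 + 30\right) 3 = 2 \cdot 30 \cdot 22 \cdot 3 = 1320 \cdot 3 = 3960$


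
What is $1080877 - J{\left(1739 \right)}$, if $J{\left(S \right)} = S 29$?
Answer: $1030446$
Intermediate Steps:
$J{\left(S \right)} = 29 S$
$1080877 - J{\left(1739 \right)} = 1080877 - 29 \cdot 1739 = 1080877 - 50431 = 1030446$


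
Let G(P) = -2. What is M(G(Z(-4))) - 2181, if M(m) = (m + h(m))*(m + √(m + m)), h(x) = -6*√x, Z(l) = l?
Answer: -2177 - 4*I + 12*√2*(1 + I) ≈ -2160.0 + 12.971*I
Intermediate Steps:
M(m) = (m - 6*√m)*(m + √2*√m) (M(m) = (m - 6*√m)*(m + √(m + m)) = (m - 6*√m)*(m + √(2*m)) = (m - 6*√m)*(m + √2*√m))
M(G(Z(-4))) - 2181 = ((-2)² - (-12)*I*√2 + √2*(-2)^(3/2) - 6*(-2)*√2) - 2181 = (4 - (-12)*I*√2 + √2*(-2*I*√2) + 12*√2) - 2181 = (4 + 12*I*√2 - 4*I + 12*√2) - 2181 = (4 - 4*I + 12*√2 + 12*I*√2) - 2181 = -2177 - 4*I + 12*√2 + 12*I*√2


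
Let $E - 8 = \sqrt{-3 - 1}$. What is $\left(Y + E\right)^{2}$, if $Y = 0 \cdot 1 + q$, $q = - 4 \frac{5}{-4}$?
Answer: $165 + 52 i \approx 165.0 + 52.0 i$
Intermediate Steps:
$E = 8 + 2 i$ ($E = 8 + \sqrt{-3 - 1} = 8 + \sqrt{-4} = 8 + 2 i \approx 8.0 + 2.0 i$)
$q = 5$ ($q = - 4 \cdot 5 \left(- \frac{1}{4}\right) = \left(-4\right) \left(- \frac{5}{4}\right) = 5$)
$Y = 5$ ($Y = 0 \cdot 1 + 5 = 0 + 5 = 5$)
$\left(Y + E\right)^{2} = \left(5 + \left(8 + 2 i\right)\right)^{2} = \left(13 + 2 i\right)^{2}$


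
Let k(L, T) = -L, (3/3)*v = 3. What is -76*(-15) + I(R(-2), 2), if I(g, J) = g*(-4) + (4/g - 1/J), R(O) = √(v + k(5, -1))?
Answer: 2279/2 - 6*I*√2 ≈ 1139.5 - 8.4853*I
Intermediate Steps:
v = 3
R(O) = I*√2 (R(O) = √(3 - 1*5) = √(3 - 5) = √(-2) = I*√2)
I(g, J) = -1/J - 4*g + 4/g (I(g, J) = -4*g + (-1/J + 4/g) = -1/J - 4*g + 4/g)
-76*(-15) + I(R(-2), 2) = -76*(-15) + (-1/2 - 4*I*√2 + 4/((I*√2))) = 1140 + (-1*½ - 4*I*√2 + 4*(-I*√2/2)) = 1140 + (-½ - 4*I*√2 - 2*I*√2) = 1140 + (-½ - 6*I*√2) = 2279/2 - 6*I*√2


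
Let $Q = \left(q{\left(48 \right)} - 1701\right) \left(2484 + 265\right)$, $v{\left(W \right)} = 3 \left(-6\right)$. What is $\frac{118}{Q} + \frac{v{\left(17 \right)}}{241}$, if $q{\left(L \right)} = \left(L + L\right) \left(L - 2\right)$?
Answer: $- \frac{134315192}{1798711935} \approx -0.074673$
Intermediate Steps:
$q{\left(L \right)} = 2 L \left(-2 + L\right)$
$v{\left(W \right)} = -18$
$Q = 7463535$ ($Q = \left(2 \cdot 48 \left(-2 + 48\right) - 1701\right) \left(2484 + 265\right) = \left(2 \cdot 48 \cdot 46 - 1701\right) 2749 = \left(4416 - 1701\right) 2749 = 2715 \cdot 2749 = 7463535$)
$\frac{118}{Q} + \frac{v{\left(17 \right)}}{241} = \frac{118}{7463535} - \frac{18}{241} = - \frac{134315192}{1798711935}$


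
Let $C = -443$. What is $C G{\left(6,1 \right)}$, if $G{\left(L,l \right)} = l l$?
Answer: $-443$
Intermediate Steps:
$G{\left(L,l \right)} = l^{2}$
$C G{\left(6,1 \right)} = - 443 \cdot 1^{2} = \left(-443\right) 1 = -443$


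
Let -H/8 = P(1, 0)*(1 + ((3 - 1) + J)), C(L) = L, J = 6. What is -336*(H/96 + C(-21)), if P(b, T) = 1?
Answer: 7308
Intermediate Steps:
H = -72 (H = -8*(1 + ((3 - 1) + 6)) = -8*(1 + (2 + 6)) = -8*(1 + 8) = -8*9 = -72)
-336*(H/96 + C(-21)) = -336*(-72/96 - 21) = -336*(-72*1/96 - 21) = -336*(-3/4 - 21) = -336*(-87/4) = 7308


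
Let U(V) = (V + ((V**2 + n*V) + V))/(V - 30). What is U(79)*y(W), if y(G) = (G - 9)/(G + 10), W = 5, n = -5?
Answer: -24016/735 ≈ -32.675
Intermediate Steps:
y(G) = (-9 + G)/(10 + G)
U(V) = (V**2 - 3*V)/(-30 + V) (U(V) = (V + ((V**2 - 5*V) + V))/(V - 30) = (V + (V**2 - 4*V))/(-30 + V) = (V**2 - 3*V)/(-30 + V))
U(79)*y(W) = (79*(-3 + 79)/(-30 + 79))*((-9 + 5)/(10 + 5)) = (79*76/49)*(-4/15) = (79*(1/49)*76)*((1/15)*(-4)) = (6004/49)*(-4/15) = -24016/735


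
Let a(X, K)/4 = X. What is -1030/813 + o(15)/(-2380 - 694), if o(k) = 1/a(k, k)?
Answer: -63324671/49983240 ≈ -1.2669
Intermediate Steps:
a(X, K) = 4*X
o(k) = 1/(4*k)
-1030/813 + o(15)/(-2380 - 694) = -1030/813 + ((¼)/15)/(-2380 - 694) = -1030*1/813 + ((¼)*(1/15))/(-3074) = -1030/813 + (1/60)*(-1/3074) = -1030/813 - 1/184440 = -63324671/49983240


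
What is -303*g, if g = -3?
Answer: 909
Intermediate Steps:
-303*g = -303*(-3) = 909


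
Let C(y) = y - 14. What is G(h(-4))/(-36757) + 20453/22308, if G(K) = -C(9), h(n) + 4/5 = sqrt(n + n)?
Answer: 751679381/819975156 ≈ 0.91671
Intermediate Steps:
C(y) = -14 + y
h(n) = -4/5 + sqrt(2)*sqrt(n) (h(n) = -4/5 + sqrt(n + n) = -4/5 + sqrt(2*n) = -4/5 + sqrt(2)*sqrt(n))
G(K) = 5 (G(K) = -(-14 + 9) = -1*(-5) = 5)
G(h(-4))/(-36757) + 20453/22308 = 5/(-36757) + 20453/22308 = 5*(-1/36757) + 20453*(1/22308) = -5/36757 + 20453/22308 = 751679381/819975156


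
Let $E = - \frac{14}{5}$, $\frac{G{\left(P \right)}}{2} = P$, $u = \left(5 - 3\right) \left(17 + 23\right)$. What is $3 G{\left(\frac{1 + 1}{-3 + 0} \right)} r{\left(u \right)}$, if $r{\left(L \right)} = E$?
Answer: $\frac{56}{5} \approx 11.2$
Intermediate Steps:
$u = 80$ ($u = 2 \cdot 40 = 80$)
$G{\left(P \right)} = 2 P$
$E = - \frac{14}{5}$ ($E = \left(-14\right) \frac{1}{5} = - \frac{14}{5} \approx -2.8$)
$r{\left(L \right)} = - \frac{14}{5}$
$3 G{\left(\frac{1 + 1}{-3 + 0} \right)} r{\left(u \right)} = 3 \cdot 2 \frac{1 + 1}{-3 + 0} \left(- \frac{14}{5}\right) = 3 \cdot 2 \frac{2}{-3} \left(- \frac{14}{5}\right) = 3 \cdot 2 \cdot 2 \left(- \frac{1}{3}\right) \left(- \frac{14}{5}\right) = 3 \cdot 2 \left(- \frac{2}{3}\right) \left(- \frac{14}{5}\right) = 3 \left(- \frac{4}{3}\right) \left(- \frac{14}{5}\right) = \left(-4\right) \left(- \frac{14}{5}\right) = \frac{56}{5}$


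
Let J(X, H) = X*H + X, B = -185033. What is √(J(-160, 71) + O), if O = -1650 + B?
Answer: I*√198203 ≈ 445.2*I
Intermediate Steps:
J(X, H) = X + H*X (J(X, H) = H*X + X = X + H*X)
O = -186683 (O = -1650 - 185033 = -186683)
√(J(-160, 71) + O) = √(-160*(1 + 71) - 186683) = √(-160*72 - 186683) = √(-11520 - 186683) = √(-198203) = I*√198203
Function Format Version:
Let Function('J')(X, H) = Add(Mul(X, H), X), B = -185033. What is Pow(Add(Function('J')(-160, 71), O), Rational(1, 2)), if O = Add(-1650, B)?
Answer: Mul(I, Pow(198203, Rational(1, 2))) ≈ Mul(445.20, I)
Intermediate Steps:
Function('J')(X, H) = Add(X, Mul(H, X)) (Function('J')(X, H) = Add(Mul(H, X), X) = Add(X, Mul(H, X)))
O = -186683 (O = Add(-1650, -185033) = -186683)
Pow(Add(Function('J')(-160, 71), O), Rational(1, 2)) = Pow(Add(Mul(-160, Add(1, 71)), -186683), Rational(1, 2)) = Pow(Add(Mul(-160, 72), -186683), Rational(1, 2)) = Pow(Add(-11520, -186683), Rational(1, 2)) = Pow(-198203, Rational(1, 2)) = Mul(I, Pow(198203, Rational(1, 2)))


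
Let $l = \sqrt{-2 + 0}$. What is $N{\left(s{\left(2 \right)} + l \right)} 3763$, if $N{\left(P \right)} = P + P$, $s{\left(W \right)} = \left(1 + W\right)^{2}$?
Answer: $67734 + 7526 i \sqrt{2} \approx 67734.0 + 10643.0 i$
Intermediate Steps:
$l = i \sqrt{2}$ ($l = \sqrt{-2} = i \sqrt{2} \approx 1.4142 i$)
$N{\left(P \right)} = 2 P$
$N{\left(s{\left(2 \right)} + l \right)} 3763 = 2 \left(\left(1 + 2\right)^{2} + i \sqrt{2}\right) 3763 = 2 \left(3^{2} + i \sqrt{2}\right) 3763 = 2 \left(9 + i \sqrt{2}\right) 3763 = \left(18 + 2 i \sqrt{2}\right) 3763 = 67734 + 7526 i \sqrt{2}$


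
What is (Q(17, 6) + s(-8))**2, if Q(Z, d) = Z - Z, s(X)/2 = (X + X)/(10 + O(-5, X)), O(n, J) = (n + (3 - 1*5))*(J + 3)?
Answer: 1024/2025 ≈ 0.50568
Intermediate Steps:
O(n, J) = (-2 + n)*(3 + J) (O(n, J) = (n + (3 - 5))*(3 + J) = (n - 2)*(3 + J) = (-2 + n)*(3 + J))
s(X) = 4*X/(-11 - 7*X) (s(X) = 2*((X + X)/(10 + (-6 - 2*X + 3*(-5) + X*(-5)))) = 2*((2*X)/(10 + (-6 - 2*X - 15 - 5*X))) = 2*((2*X)/(10 + (-21 - 7*X))) = 2*((2*X)/(-11 - 7*X)) = 2*(2*X/(-11 - 7*X)) = 4*X/(-11 - 7*X))
Q(Z, d) = 0
(Q(17, 6) + s(-8))**2 = (0 - 4*(-8)/(11 + 7*(-8)))**2 = (0 - 4*(-8)/(11 - 56))**2 = (0 - 4*(-8)/(-45))**2 = (0 - 4*(-8)*(-1/45))**2 = (0 - 32/45)**2 = (-32/45)**2 = 1024/2025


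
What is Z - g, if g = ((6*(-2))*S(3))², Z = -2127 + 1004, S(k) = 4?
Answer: -3427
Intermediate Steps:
Z = -1123
g = 2304 (g = ((6*(-2))*4)² = (-12*4)² = (-48)² = 2304)
Z - g = -1123 - 1*2304 = -1123 - 2304 = -3427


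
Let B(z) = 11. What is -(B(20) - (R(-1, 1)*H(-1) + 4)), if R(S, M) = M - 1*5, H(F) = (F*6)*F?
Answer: -31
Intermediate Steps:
H(F) = 6*F² (H(F) = (6*F)*F = 6*F²)
R(S, M) = -5 + M (R(S, M) = M - 5 = -5 + M)
-(B(20) - (R(-1, 1)*H(-1) + 4)) = -(11 - ((-5 + 1)*(6*(-1)²) + 4)) = -(11 - (-24 + 4)) = -(11 - 1*(-20)) = -(11 + 20) = -1*31 = -31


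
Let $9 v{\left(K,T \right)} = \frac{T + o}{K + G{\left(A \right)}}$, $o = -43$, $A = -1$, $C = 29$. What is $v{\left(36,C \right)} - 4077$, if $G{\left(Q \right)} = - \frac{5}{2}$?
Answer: $- \frac{2458459}{603} \approx -4077.0$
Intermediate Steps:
$G{\left(Q \right)} = - \frac{5}{2}$ ($G{\left(Q \right)} = \left(-5\right) \frac{1}{2} = - \frac{5}{2}$)
$v{\left(K,T \right)} = \frac{-43 + T}{9 \left(- \frac{5}{2} + K\right)}$ ($v{\left(K,T \right)} = \frac{\left(T - 43\right) \frac{1}{K - \frac{5}{2}}}{9} = \frac{\left(-43 + T\right) \frac{1}{- \frac{5}{2} + K}}{9} = \frac{\frac{1}{- \frac{5}{2} + K} \left(-43 + T\right)}{9} = \frac{-43 + T}{9 \left(- \frac{5}{2} + K\right)}$)
$v{\left(36,C \right)} - 4077 = \frac{2 \left(-43 + 29\right)}{9 \left(-5 + 2 \cdot 36\right)} - 4077 = \frac{2}{9} \frac{1}{-5 + 72} \left(-14\right) - 4077 = \frac{2}{9} \cdot \frac{1}{67} \left(-14\right) - 4077 = - \frac{28}{603} - 4077 = - \frac{2458459}{603}$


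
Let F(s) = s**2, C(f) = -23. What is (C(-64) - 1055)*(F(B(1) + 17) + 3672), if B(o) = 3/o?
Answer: -4389616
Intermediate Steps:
(C(-64) - 1055)*(F(B(1) + 17) + 3672) = (-23 - 1055)*((3/1 + 17)**2 + 3672) = -1078*((3*1 + 17)**2 + 3672) = -1078*((3 + 17)**2 + 3672) = -1078*(20**2 + 3672) = -1078*(400 + 3672) = -1078*4072 = -4389616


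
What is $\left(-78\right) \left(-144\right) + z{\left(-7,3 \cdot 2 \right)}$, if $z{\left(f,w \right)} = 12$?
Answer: $11244$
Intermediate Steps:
$\left(-78\right) \left(-144\right) + z{\left(-7,3 \cdot 2 \right)} = \left(-78\right) \left(-144\right) + 12 = 11232 + 12 = 11244$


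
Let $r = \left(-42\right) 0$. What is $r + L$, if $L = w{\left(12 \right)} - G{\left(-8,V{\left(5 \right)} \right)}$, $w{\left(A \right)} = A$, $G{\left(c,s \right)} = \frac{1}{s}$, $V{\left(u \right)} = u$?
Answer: $\frac{59}{5} \approx 11.8$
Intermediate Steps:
$r = 0$
$L = \frac{59}{5}$ ($L = 12 - \frac{1}{5} = \frac{59}{5} \approx 11.8$)
$r + L = 0 + \frac{59}{5} = \frac{59}{5}$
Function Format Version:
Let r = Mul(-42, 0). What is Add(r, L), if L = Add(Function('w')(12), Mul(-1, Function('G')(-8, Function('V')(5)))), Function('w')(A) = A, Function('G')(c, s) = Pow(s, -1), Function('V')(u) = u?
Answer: Rational(59, 5) ≈ 11.800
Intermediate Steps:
r = 0
L = Rational(59, 5) (L = Add(12, Mul(-1, Pow(5, -1))) = Add(12, Mul(-1, Rational(1, 5))) = Add(12, Rational(-1, 5)) = Rational(59, 5) ≈ 11.800)
Add(r, L) = Add(0, Rational(59, 5)) = Rational(59, 5)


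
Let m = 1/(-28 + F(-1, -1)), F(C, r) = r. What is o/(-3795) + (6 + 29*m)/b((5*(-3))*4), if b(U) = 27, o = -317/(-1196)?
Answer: 7561847/40849380 ≈ 0.18512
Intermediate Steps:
o = 317/1196 (o = -317*(-1/1196) = 317/1196 ≈ 0.26505)
m = -1/29 (m = 1/(-28 - 1) = 1/(-29) = -1/29 ≈ -0.034483)
o/(-3795) + (6 + 29*m)/b((5*(-3))*4) = (317/1196)/(-3795) + (6 + 29*(-1/29))/27 = (317/1196)*(-1/3795) + (6 - 1)*(1/27) = -317/4538820 + 5*(1/27) = -317/4538820 + 5/27 = 7561847/40849380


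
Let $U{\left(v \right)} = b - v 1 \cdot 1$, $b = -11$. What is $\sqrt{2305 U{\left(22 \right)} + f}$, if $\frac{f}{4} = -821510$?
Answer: $i \sqrt{3362105} \approx 1833.6 i$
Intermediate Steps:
$f = -3286040$ ($f = 4 \left(-821510\right) = -3286040$)
$U{\left(v \right)} = -11 - v$ ($U{\left(v \right)} = -11 - v 1 \cdot 1 = -11 - v 1 = -11 - v$)
$\sqrt{2305 U{\left(22 \right)} + f} = \sqrt{2305 \left(-11 - 22\right) - 3286040} = \sqrt{2305 \left(-33\right) - 3286040} = \sqrt{-76065 - 3286040} = \sqrt{-3362105} = i \sqrt{3362105}$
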